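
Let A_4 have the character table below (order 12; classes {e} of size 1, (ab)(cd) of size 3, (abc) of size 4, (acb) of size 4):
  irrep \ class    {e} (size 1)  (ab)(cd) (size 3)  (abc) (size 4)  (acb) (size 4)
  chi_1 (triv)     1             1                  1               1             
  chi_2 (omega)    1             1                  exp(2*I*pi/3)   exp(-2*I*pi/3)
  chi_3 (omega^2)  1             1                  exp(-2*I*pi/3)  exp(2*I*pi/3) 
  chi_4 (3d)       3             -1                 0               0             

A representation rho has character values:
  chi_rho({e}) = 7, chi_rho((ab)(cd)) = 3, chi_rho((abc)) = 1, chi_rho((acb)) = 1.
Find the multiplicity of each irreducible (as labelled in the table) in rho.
Multiplicities: chi_1: 2, chi_2: 1, chi_3: 1, chi_4: 1.

Details: Use <chi_rho, chi> = (1/|G|) sum_C |C| * chi_rho(C) * conj(chi(C)) with |G| = 12 for each irreducible chi in the table:
  <chi_rho, chi_1> = (1/12)[1*(7)*conj(1) + 3*(3)*conj(1) + 4*(1)*conj(1) + 4*(1)*conj(1)]
      = (1/12)[(7) + (9) + (4) + (4)] = 24/12 = 2
  <chi_rho, chi_2> = (1/12)[1*(7)*conj(1) + 3*(3)*conj(1) + 4*(1)*conj(exp(2*I*pi/3)) + 4*(1)*conj(exp(-2*I*pi/3))]
      = (1/12)[(7) + (9) + (4 + 8*exp(-2*I*pi/3) + 4*exp(2*I*pi/3)) + (4 + 4*exp(-2*I*pi/3) + 8*exp(2*I*pi/3))] = 12/12 = 1
  <chi_rho, chi_3> = (1/12)[1*(7)*conj(1) + 3*(3)*conj(1) + 4*(1)*conj(exp(-2*I*pi/3)) + 4*(1)*conj(exp(2*I*pi/3))]
      = (1/12)[(7) + (9) + (4 + 4*exp(-2*I*pi/3) + 8*exp(2*I*pi/3)) + (4 + 8*exp(-2*I*pi/3) + 4*exp(2*I*pi/3))] = 12/12 = 1
  <chi_rho, chi_4> = (1/12)[1*(7)*conj(3) + 3*(3)*conj(-1) + 4*(1)*conj(0) + 4*(1)*conj(0)]
      = (1/12)[(21) + (-9) + (0) + (0)] = 12/12 = 1
(Exp terms are combined using exp(i*s)*conj(exp(i*t)) = exp(i*(s-t)), and sums of them are collapsed using the identity that for every m > 1 the m distinct m-th roots of unity sum to 0, e.g. 1 + exp(2*I*pi/3) + exp(-2*I*pi/3) = 0.)
Dimension check: dim(rho) = sum (mult * dim) = 2*1 + 1*1 + 1*1 + 1*3 = 7 = chi_rho(e) = 7.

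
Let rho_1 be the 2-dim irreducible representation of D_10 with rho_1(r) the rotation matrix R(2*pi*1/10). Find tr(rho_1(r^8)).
chi_{rho_1}(r^8) = 2*cos(2*pi*1*8/10) = -1/2 + sqrt(5)/2

Argument: rho_1(r^8) is rotation by angle 2*pi*1*8/10, whose trace is 2*cos(2*pi*1*8/10) = -1/2 + sqrt(5)/2.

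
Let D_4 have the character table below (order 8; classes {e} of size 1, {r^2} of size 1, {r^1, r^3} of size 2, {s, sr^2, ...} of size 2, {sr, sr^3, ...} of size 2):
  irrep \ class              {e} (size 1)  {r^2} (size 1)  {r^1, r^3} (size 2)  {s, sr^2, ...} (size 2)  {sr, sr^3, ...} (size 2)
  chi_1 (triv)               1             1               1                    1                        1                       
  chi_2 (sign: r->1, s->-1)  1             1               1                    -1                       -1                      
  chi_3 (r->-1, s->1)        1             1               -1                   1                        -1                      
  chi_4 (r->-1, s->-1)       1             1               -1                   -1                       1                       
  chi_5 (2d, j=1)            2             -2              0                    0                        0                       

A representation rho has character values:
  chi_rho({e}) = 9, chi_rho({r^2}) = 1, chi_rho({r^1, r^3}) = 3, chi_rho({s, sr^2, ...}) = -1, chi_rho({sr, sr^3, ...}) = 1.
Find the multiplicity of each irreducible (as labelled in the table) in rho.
Multiplicities: chi_1: 2, chi_2: 2, chi_3: 0, chi_4: 1, chi_5: 2.

Reasoning: Use <chi_rho, chi> = (1/|G|) sum_C |C| * chi_rho(C) * conj(chi(C)) with |G| = 8 for each irreducible chi in the table:
  <chi_rho, chi_1> = (1/8)[1*(9)*conj(1) + 1*(1)*conj(1) + 2*(3)*conj(1) + 2*(-1)*conj(1) + 2*(1)*conj(1)]
      = (1/8)[(9) + (1) + (6) + (-2) + (2)] = 16/8 = 2
  <chi_rho, chi_2> = (1/8)[1*(9)*conj(1) + 1*(1)*conj(1) + 2*(3)*conj(1) + 2*(-1)*conj(-1) + 2*(1)*conj(-1)]
      = (1/8)[(9) + (1) + (6) + (2) + (-2)] = 16/8 = 2
  <chi_rho, chi_3> = (1/8)[1*(9)*conj(1) + 1*(1)*conj(1) + 2*(3)*conj(-1) + 2*(-1)*conj(1) + 2*(1)*conj(-1)]
      = (1/8)[(9) + (1) + (-6) + (-2) + (-2)] = 0/8 = 0
  <chi_rho, chi_4> = (1/8)[1*(9)*conj(1) + 1*(1)*conj(1) + 2*(3)*conj(-1) + 2*(-1)*conj(-1) + 2*(1)*conj(1)]
      = (1/8)[(9) + (1) + (-6) + (2) + (2)] = 8/8 = 1
  <chi_rho, chi_5> = (1/8)[1*(9)*conj(2) + 1*(1)*conj(-2) + 2*(3)*conj(0) + 2*(-1)*conj(0) + 2*(1)*conj(0)]
      = (1/8)[(18) + (-2) + (0) + (0) + (0)] = 16/8 = 2
Dimension check: dim(rho) = sum (mult * dim) = 2*1 + 2*1 + 0*1 + 1*1 + 2*2 = 9 = chi_rho(e) = 9.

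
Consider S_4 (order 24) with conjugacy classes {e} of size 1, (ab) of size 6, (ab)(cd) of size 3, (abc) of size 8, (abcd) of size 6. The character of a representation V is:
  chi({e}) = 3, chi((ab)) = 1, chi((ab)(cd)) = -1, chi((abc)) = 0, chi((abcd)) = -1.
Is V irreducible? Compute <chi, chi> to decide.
Irreducible: <chi, chi> = 1.

Working: <chi, chi> = (1/|G|) sum_C |C| * |chi(C)|^2 = (1/24)[1*|3|^2 + 6*|1|^2 + 3*|-1|^2 + 8*|0|^2 + 6*|-1|^2]
  = (1/24)[(9) + (6) + (3) + (0) + (6)] = 24/24 = 1.
A character is irreducible iff <chi, chi> = 1, so this representation is irreducible.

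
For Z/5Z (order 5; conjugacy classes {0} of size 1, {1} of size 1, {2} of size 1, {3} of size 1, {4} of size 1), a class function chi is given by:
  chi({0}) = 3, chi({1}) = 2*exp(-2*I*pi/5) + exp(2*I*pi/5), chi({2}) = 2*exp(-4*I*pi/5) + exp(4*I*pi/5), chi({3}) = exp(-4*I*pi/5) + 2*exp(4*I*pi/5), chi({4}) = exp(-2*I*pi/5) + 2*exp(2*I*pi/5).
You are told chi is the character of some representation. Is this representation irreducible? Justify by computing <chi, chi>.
Not irreducible (reducible): <chi, chi> = 5 > 1.

<chi, chi> = (1/|G|) sum_C |C| * |chi(C)|^2 = (1/5)[1*|3|^2 + 1*|2*exp(-2*I*pi/5) + exp(2*I*pi/5)|^2 + 1*|2*exp(-4*I*pi/5) + exp(4*I*pi/5)|^2 + 1*|exp(-4*I*pi/5) + 2*exp(4*I*pi/5)|^2 + 1*|exp(-2*I*pi/5) + 2*exp(2*I*pi/5)|^2]
  = (1/5)[(9) + (5 + 2*exp(-4*I*pi/5) + 2*exp(4*I*pi/5)) + (5 + 2*exp(-2*I*pi/5) + 2*exp(2*I*pi/5)) + (5 + 2*exp(-2*I*pi/5) + 2*exp(2*I*pi/5)) + (5 + 2*exp(-4*I*pi/5) + 2*exp(4*I*pi/5))] = 25/5 = 5.
(Exp terms are combined using exp(i*s)*conj(exp(i*t)) = exp(i*(s-t)), and sums of them are collapsed using the identity that for every m > 1 the m distinct m-th roots of unity sum to 0, e.g. 1 + exp(2*I*pi/3) + exp(-2*I*pi/3) = 0.)
A character is irreducible iff <chi, chi> = 1, so this representation is reducible.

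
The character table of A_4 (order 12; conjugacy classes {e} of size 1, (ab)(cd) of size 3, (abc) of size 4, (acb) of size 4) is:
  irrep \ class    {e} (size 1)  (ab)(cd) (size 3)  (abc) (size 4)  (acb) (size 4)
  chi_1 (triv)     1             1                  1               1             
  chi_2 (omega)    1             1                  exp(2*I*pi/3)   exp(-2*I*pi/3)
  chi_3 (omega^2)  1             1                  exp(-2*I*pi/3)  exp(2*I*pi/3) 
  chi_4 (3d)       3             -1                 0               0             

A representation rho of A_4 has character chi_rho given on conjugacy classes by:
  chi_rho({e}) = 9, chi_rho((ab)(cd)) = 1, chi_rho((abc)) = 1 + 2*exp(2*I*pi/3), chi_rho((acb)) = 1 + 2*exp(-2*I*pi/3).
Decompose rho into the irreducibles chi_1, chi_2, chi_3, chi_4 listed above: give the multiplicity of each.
Multiplicities: chi_1: 1, chi_2: 2, chi_3: 0, chi_4: 2.

Proof sketch: Use <chi_rho, chi> = (1/|G|) sum_C |C| * chi_rho(C) * conj(chi(C)) with |G| = 12 for each irreducible chi in the table:
  <chi_rho, chi_1> = (1/12)[1*(9)*conj(1) + 3*(1)*conj(1) + 4*(1 + 2*exp(2*I*pi/3))*conj(1) + 4*(1 + 2*exp(-2*I*pi/3))*conj(1)]
      = (1/12)[(9) + (3) + (4 + 8*exp(2*I*pi/3)) + (4 + 8*exp(-2*I*pi/3))] = 12/12 = 1
  <chi_rho, chi_2> = (1/12)[1*(9)*conj(1) + 3*(1)*conj(1) + 4*(1 + 2*exp(2*I*pi/3))*conj(exp(2*I*pi/3)) + 4*(1 + 2*exp(-2*I*pi/3))*conj(exp(-2*I*pi/3))]
      = (1/12)[(9) + (3) + (8 + 4*exp(-2*I*pi/3)) + (8 + 4*exp(2*I*pi/3))] = 24/12 = 2
  <chi_rho, chi_3> = (1/12)[1*(9)*conj(1) + 3*(1)*conj(1) + 4*(1 + 2*exp(2*I*pi/3))*conj(exp(-2*I*pi/3)) + 4*(1 + 2*exp(-2*I*pi/3))*conj(exp(2*I*pi/3))]
      = (1/12)[(9) + (3) + (8*exp(-2*I*pi/3) + 4*exp(2*I*pi/3)) + (4*exp(-2*I*pi/3) + 8*exp(2*I*pi/3))] = 0/12 = 0
  <chi_rho, chi_4> = (1/12)[1*(9)*conj(3) + 3*(1)*conj(-1) + 4*(1 + 2*exp(2*I*pi/3))*conj(0) + 4*(1 + 2*exp(-2*I*pi/3))*conj(0)]
      = (1/12)[(27) + (-3) + (0) + (0)] = 24/12 = 2
(Exp terms are combined using exp(i*s)*conj(exp(i*t)) = exp(i*(s-t)), and sums of them are collapsed using the identity that for every m > 1 the m distinct m-th roots of unity sum to 0, e.g. 1 + exp(2*I*pi/3) + exp(-2*I*pi/3) = 0.)
Dimension check: dim(rho) = sum (mult * dim) = 1*1 + 2*1 + 0*1 + 2*3 = 9 = chi_rho(e) = 9.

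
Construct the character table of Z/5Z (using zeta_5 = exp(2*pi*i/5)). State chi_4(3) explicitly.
Character table of Z/5Z (irreps indexed chi_0,...,chi_4 with chi_k(m) = zeta_5^(k*m), zeta_5 = exp(2*pi*i/5)):
  irrep \ class  {0} (size 1)  {1} (size 1)    {2} (size 1)    {3} (size 1)    {4} (size 1)  
  chi_0          1             1               1               1               1             
  chi_1          1             exp(2*I*pi/5)   exp(4*I*pi/5)   exp(-4*I*pi/5)  exp(-2*I*pi/5)
  chi_2          1             exp(4*I*pi/5)   exp(-2*I*pi/5)  exp(2*I*pi/5)   exp(-4*I*pi/5)
  chi_3          1             exp(-4*I*pi/5)  exp(2*I*pi/5)   exp(-2*I*pi/5)  exp(4*I*pi/5) 
  chi_4          1             exp(-2*I*pi/5)  exp(-4*I*pi/5)  exp(4*I*pi/5)   exp(2*I*pi/5) 

Spot check: chi_4(3) = zeta_5^(4*3) = zeta_5^12 = exp(4*I*pi/5).

Derivation: Z/5Z is abelian, so all 5 irreducible complex representations are 1-dimensional. They are given by chi_k(m) = zeta_5^(k*m) for k = 0,...,4. Row orthogonality: sum_m chi_k(m) conj(chi_l(m)) = 5 * [k = l].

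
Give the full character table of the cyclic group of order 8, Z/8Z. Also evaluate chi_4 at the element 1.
Character table of Z/8Z (irreps indexed chi_0,...,chi_7 with chi_k(m) = zeta_8^(k*m), zeta_8 = exp(2*pi*i/8)):
  irrep \ class  {0} (size 1)  {1} (size 1)    {2} (size 1)  {3} (size 1)    {4} (size 1)  {5} (size 1)    {6} (size 1)  {7} (size 1)  
  chi_0          1             1               1             1               1             1               1             1             
  chi_1          1             exp(I*pi/4)     I             exp(3*I*pi/4)   -1            exp(-3*I*pi/4)  -I            exp(-I*pi/4)  
  chi_2          1             I               -1            -I              1             I               -1            -I            
  chi_3          1             exp(3*I*pi/4)   -I            exp(I*pi/4)     -1            exp(-I*pi/4)    I             exp(-3*I*pi/4)
  chi_4          1             -1              1             -1              1             -1              1             -1            
  chi_5          1             exp(-3*I*pi/4)  I             exp(-I*pi/4)    -1            exp(I*pi/4)     -I            exp(3*I*pi/4) 
  chi_6          1             -I              -1            I               1             -I              -1            I             
  chi_7          1             exp(-I*pi/4)    -I            exp(-3*I*pi/4)  -1            exp(3*I*pi/4)   I             exp(I*pi/4)   

Spot check: chi_4(1) = zeta_8^(4*1) = zeta_8^4 = -1.

Why: Z/8Z is abelian, so all 8 irreducible complex representations are 1-dimensional. They are given by chi_k(m) = zeta_8^(k*m) for k = 0,...,7. Row orthogonality: sum_m chi_k(m) conj(chi_l(m)) = 8 * [k = l].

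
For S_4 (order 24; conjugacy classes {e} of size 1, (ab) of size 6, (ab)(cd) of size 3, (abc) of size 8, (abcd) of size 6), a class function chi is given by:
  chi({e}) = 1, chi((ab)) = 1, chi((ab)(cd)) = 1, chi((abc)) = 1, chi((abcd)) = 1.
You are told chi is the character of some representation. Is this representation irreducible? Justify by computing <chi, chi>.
Irreducible: <chi, chi> = 1.

Details: <chi, chi> = (1/|G|) sum_C |C| * |chi(C)|^2 = (1/24)[1*|1|^2 + 6*|1|^2 + 3*|1|^2 + 8*|1|^2 + 6*|1|^2]
  = (1/24)[(1) + (6) + (3) + (8) + (6)] = 24/24 = 1.
A character is irreducible iff <chi, chi> = 1, so this representation is irreducible.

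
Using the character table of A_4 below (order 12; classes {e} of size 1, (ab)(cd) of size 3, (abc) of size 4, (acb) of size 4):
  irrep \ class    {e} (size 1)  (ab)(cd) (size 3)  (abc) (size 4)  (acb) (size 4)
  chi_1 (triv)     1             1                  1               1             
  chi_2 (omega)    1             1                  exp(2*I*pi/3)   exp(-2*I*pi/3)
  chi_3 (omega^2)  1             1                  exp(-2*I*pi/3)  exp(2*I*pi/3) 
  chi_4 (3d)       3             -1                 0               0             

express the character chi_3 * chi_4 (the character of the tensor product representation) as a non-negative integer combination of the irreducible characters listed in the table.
chi_3 tensor chi_4 = chi_4 (all other irreducibles have multiplicity 0).

Details: The character of a tensor product is the pointwise product (chi_3 * chi_4)(C) = chi_3(C) * chi_4(C):
  {e}: (1)*(3), (ab)(cd): (1)*(-1), (abc): (exp(-2*I*pi/3))*(0), (acb): (exp(2*I*pi/3))*(0)
so (chi_3 * chi_4) takes values
  {e} -> 3, (ab)(cd) -> -1, (abc) -> 0, (acb) -> 0.
Now take the inner product of this character with each irreducible chi from the table, <chi_3*chi_4, chi> = (1/12) sum_C |C| (chi_3*chi_4)(C) conj(chi(C)):
  <chi_3*chi_4, chi_1> = (1/12)[1*(3)*conj(1) + 3*(-1)*conj(1) + 4*(0)*conj(1) + 4*(0)*conj(1)]
      = (1/12)[(3) + (-3) + (0) + (0)] = 0/12 = 0
  <chi_3*chi_4, chi_2> = (1/12)[1*(3)*conj(1) + 3*(-1)*conj(1) + 4*(0)*conj(exp(2*I*pi/3)) + 4*(0)*conj(exp(-2*I*pi/3))]
      = (1/12)[(3) + (-3) + (0) + (0)] = 0/12 = 0
  <chi_3*chi_4, chi_3> = (1/12)[1*(3)*conj(1) + 3*(-1)*conj(1) + 4*(0)*conj(exp(-2*I*pi/3)) + 4*(0)*conj(exp(2*I*pi/3))]
      = (1/12)[(3) + (-3) + (0) + (0)] = 0/12 = 0
  <chi_3*chi_4, chi_4> = (1/12)[1*(3)*conj(3) + 3*(-1)*conj(-1) + 4*(0)*conj(0) + 4*(0)*conj(0)]
      = (1/12)[(9) + (3) + (0) + (0)] = 12/12 = 1
(Exp terms are combined using exp(i*s)*conj(exp(i*t)) = exp(i*(s-t)), and sums of them are collapsed using the identity that for every m > 1 the m distinct m-th roots of unity sum to 0, e.g. 1 + exp(2*I*pi/3) + exp(-2*I*pi/3) = 0.)
Hence the multiplicities are chi_4: 1. Dimension check: dim(chi_3)*dim(chi_4) = 1*3 = 3 and sum (mult * dim) = 1*3 = 3.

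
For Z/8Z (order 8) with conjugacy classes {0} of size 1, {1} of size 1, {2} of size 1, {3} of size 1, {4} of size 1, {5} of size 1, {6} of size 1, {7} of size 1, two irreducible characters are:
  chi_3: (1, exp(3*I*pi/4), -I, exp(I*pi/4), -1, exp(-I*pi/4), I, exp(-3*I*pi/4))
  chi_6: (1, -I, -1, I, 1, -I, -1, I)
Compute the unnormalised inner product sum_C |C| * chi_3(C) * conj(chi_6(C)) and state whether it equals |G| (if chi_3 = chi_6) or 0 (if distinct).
Sum = 0; so <chi_3, chi_6> = 0 (distinct irreducibles are orthogonal).

Solution. Compute term by term over conjugacy classes (|C| * chi_3(C) * conj(chi_6(C))):
  1*(1)*conj(1) + 1*(exp(3*I*pi/4))*conj(-I) + 1*(-I)*conj(-1) + 1*(exp(I*pi/4))*conj(I) + 1*(-1)*conj(1) + 1*(exp(-I*pi/4))*conj(-I) + 1*(I)*conj(-1) + 1*(exp(-3*I*pi/4))*conj(I)
  = (1) + (exp(-3*I*pi/4)) + (I) + (-exp(3*I*pi/4)) + (-1) + (exp(I*pi/4)) + (-I) + (-exp(-I*pi/4))
  = 0.
(Exp terms are combined using exp(i*s)*conj(exp(i*t)) = exp(i*(s-t)), and sums of them are collapsed using the identity that for every m > 1 the m distinct m-th roots of unity sum to 0, e.g. 1 + exp(2*I*pi/3) + exp(-2*I*pi/3) = 0.)
Dividing by |G| = 8 gives 0/8 = 0, matching the row-orthogonality relation <chi_3, chi_6> = [chi_3 = chi_6].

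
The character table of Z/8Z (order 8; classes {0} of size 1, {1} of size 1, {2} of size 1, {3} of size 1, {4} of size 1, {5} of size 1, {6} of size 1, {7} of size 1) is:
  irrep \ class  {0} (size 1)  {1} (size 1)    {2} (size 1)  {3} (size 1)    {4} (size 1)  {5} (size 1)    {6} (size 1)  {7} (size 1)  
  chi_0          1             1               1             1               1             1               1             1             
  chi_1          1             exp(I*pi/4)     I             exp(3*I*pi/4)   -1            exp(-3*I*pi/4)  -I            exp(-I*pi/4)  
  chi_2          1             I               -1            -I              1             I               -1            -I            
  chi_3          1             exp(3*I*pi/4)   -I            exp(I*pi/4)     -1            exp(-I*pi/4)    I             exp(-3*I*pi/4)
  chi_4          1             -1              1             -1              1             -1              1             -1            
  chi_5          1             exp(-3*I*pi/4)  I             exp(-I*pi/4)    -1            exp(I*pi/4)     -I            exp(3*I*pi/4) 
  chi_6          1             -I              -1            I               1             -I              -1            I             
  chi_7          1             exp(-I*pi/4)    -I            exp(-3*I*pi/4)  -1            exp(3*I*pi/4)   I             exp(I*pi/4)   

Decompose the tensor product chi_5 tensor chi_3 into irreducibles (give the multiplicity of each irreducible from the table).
chi_5 tensor chi_3 = chi_0 (all other irreducibles have multiplicity 0).

Solution. The character of a tensor product is the pointwise product (chi_5 * chi_3)(C) = chi_5(C) * chi_3(C):
  {0}: (1)*(1), {1}: (exp(-3*I*pi/4))*(exp(3*I*pi/4)), {2}: (I)*(-I), {3}: (exp(-I*pi/4))*(exp(I*pi/4)), {4}: (-1)*(-1), {5}: (exp(I*pi/4))*(exp(-I*pi/4)), {6}: (-I)*(I), {7}: (exp(3*I*pi/4))*(exp(-3*I*pi/4))
so (chi_5 * chi_3) takes values
  {0} -> 1, {1} -> 1, {2} -> 1, {3} -> 1, {4} -> 1, {5} -> 1, {6} -> 1, {7} -> 1.
Now take the inner product of this character with each irreducible chi from the table, <chi_5*chi_3, chi> = (1/8) sum_C |C| (chi_5*chi_3)(C) conj(chi(C)):
  <chi_5*chi_3, chi_0> = (1/8)[1*(1)*conj(1) + 1*(1)*conj(1) + 1*(1)*conj(1) + 1*(1)*conj(1) + 1*(1)*conj(1) + 1*(1)*conj(1) + 1*(1)*conj(1) + 1*(1)*conj(1)]
      = (1/8)[(1) + (1) + (1) + (1) + (1) + (1) + (1) + (1)] = 8/8 = 1
  <chi_5*chi_3, chi_1> = (1/8)[1*(1)*conj(1) + 1*(1)*conj(exp(I*pi/4)) + 1*(1)*conj(I) + 1*(1)*conj(exp(3*I*pi/4)) + 1*(1)*conj(-1) + 1*(1)*conj(exp(-3*I*pi/4)) + 1*(1)*conj(-I) + 1*(1)*conj(exp(-I*pi/4))]
      = (1/8)[(1) + (exp(-I*pi/4)) + (-I) + (exp(-3*I*pi/4)) + (-1) + (exp(3*I*pi/4)) + (I) + (exp(I*pi/4))] = 0/8 = 0
  <chi_5*chi_3, chi_2> = (1/8)[1*(1)*conj(1) + 1*(1)*conj(I) + 1*(1)*conj(-1) + 1*(1)*conj(-I) + 1*(1)*conj(1) + 1*(1)*conj(I) + 1*(1)*conj(-1) + 1*(1)*conj(-I)]
      = (1/8)[(1) + (-I) + (-1) + (I) + (1) + (-I) + (-1) + (I)] = 0/8 = 0
  <chi_5*chi_3, chi_3> = (1/8)[1*(1)*conj(1) + 1*(1)*conj(exp(3*I*pi/4)) + 1*(1)*conj(-I) + 1*(1)*conj(exp(I*pi/4)) + 1*(1)*conj(-1) + 1*(1)*conj(exp(-I*pi/4)) + 1*(1)*conj(I) + 1*(1)*conj(exp(-3*I*pi/4))]
      = (1/8)[(1) + (exp(-3*I*pi/4)) + (I) + (exp(-I*pi/4)) + (-1) + (exp(I*pi/4)) + (-I) + (exp(3*I*pi/4))] = 0/8 = 0
  <chi_5*chi_3, chi_4> = (1/8)[1*(1)*conj(1) + 1*(1)*conj(-1) + 1*(1)*conj(1) + 1*(1)*conj(-1) + 1*(1)*conj(1) + 1*(1)*conj(-1) + 1*(1)*conj(1) + 1*(1)*conj(-1)]
      = (1/8)[(1) + (-1) + (1) + (-1) + (1) + (-1) + (1) + (-1)] = 0/8 = 0
  <chi_5*chi_3, chi_5> = (1/8)[1*(1)*conj(1) + 1*(1)*conj(exp(-3*I*pi/4)) + 1*(1)*conj(I) + 1*(1)*conj(exp(-I*pi/4)) + 1*(1)*conj(-1) + 1*(1)*conj(exp(I*pi/4)) + 1*(1)*conj(-I) + 1*(1)*conj(exp(3*I*pi/4))]
      = (1/8)[(1) + (exp(3*I*pi/4)) + (-I) + (exp(I*pi/4)) + (-1) + (exp(-I*pi/4)) + (I) + (exp(-3*I*pi/4))] = 0/8 = 0
  <chi_5*chi_3, chi_6> = (1/8)[1*(1)*conj(1) + 1*(1)*conj(-I) + 1*(1)*conj(-1) + 1*(1)*conj(I) + 1*(1)*conj(1) + 1*(1)*conj(-I) + 1*(1)*conj(-1) + 1*(1)*conj(I)]
      = (1/8)[(1) + (I) + (-1) + (-I) + (1) + (I) + (-1) + (-I)] = 0/8 = 0
  <chi_5*chi_3, chi_7> = (1/8)[1*(1)*conj(1) + 1*(1)*conj(exp(-I*pi/4)) + 1*(1)*conj(-I) + 1*(1)*conj(exp(-3*I*pi/4)) + 1*(1)*conj(-1) + 1*(1)*conj(exp(3*I*pi/4)) + 1*(1)*conj(I) + 1*(1)*conj(exp(I*pi/4))]
      = (1/8)[(1) + (exp(I*pi/4)) + (I) + (exp(3*I*pi/4)) + (-1) + (exp(-3*I*pi/4)) + (-I) + (exp(-I*pi/4))] = 0/8 = 0
(Exp terms are combined using exp(i*s)*conj(exp(i*t)) = exp(i*(s-t)), and sums of them are collapsed using the identity that for every m > 1 the m distinct m-th roots of unity sum to 0, e.g. 1 + exp(2*I*pi/3) + exp(-2*I*pi/3) = 0.)
Hence the multiplicities are chi_0: 1. Dimension check: dim(chi_5)*dim(chi_3) = 1*1 = 1 and sum (mult * dim) = 1*1 = 1.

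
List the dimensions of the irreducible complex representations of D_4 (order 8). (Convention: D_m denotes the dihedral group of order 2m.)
Dimensions: 1, 1, 1, 1, 2

Details: There are 5 irreducibles (= number of conjugacy classes). Their dimensions d_i satisfy sum d_i^2 = |G| = 8: 1 + 1 + 1 + 1 + 4 = 8.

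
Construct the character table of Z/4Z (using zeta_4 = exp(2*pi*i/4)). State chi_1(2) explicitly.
Character table of Z/4Z (irreps indexed chi_0,...,chi_3 with chi_k(m) = zeta_4^(k*m), zeta_4 = exp(2*pi*i/4)):
  irrep \ class  {0} (size 1)  {1} (size 1)  {2} (size 1)  {3} (size 1)
  chi_0          1             1             1             1           
  chi_1          1             I             -1            -I          
  chi_2          1             -1            1             -1          
  chi_3          1             -I            -1            I           

Spot check: chi_1(2) = zeta_4^(1*2) = zeta_4^2 = -1.

Reasoning: Z/4Z is abelian, so all 4 irreducible complex representations are 1-dimensional. They are given by chi_k(m) = zeta_4^(k*m) for k = 0,...,3. Row orthogonality: sum_m chi_k(m) conj(chi_l(m)) = 4 * [k = l].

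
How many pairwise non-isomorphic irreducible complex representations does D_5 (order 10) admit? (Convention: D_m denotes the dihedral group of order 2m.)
4

Why: The number of irreducible complex representations of a finite group equals its number of conjugacy classes. D_5 has 4 conjugacy classes ((n+3)/2 for n odd), so D_5 (order 10) has exactly 4 irreducible complex representations.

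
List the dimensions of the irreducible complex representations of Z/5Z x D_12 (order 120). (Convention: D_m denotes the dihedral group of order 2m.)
Dimensions: 1, 1, 1, 1, 1, 1, 1, 1, 1, 1, 1, 1, 1, 1, 1, 1, 1, 1, 1, 1, 2, 2, 2, 2, 2, 2, 2, 2, 2, 2, 2, 2, 2, 2, 2, 2, 2, 2, 2, 2, 2, 2, 2, 2, 2

Argument: There are 45 irreducibles (= number of conjugacy classes). Their dimensions d_i satisfy sum d_i^2 = |G| = 120: 1 + 1 + 1 + 1 + 1 + 1 + 1 + 1 + 1 + 1 + 1 + 1 + 1 + 1 + 1 + 1 + 1 + 1 + 1 + 1 + 4 + 4 + 4 + 4 + 4 + 4 + 4 + 4 + 4 + 4 + 4 + 4 + 4 + 4 + 4 + 4 + 4 + 4 + 4 + 4 + 4 + 4 + 4 + 4 + 4 = 120. (For the product with Z/5Z: each of the 5 1-dim characters of Z/5Z tensors with each irrep of D_12, giving 5 copies of each D_12-dimension.)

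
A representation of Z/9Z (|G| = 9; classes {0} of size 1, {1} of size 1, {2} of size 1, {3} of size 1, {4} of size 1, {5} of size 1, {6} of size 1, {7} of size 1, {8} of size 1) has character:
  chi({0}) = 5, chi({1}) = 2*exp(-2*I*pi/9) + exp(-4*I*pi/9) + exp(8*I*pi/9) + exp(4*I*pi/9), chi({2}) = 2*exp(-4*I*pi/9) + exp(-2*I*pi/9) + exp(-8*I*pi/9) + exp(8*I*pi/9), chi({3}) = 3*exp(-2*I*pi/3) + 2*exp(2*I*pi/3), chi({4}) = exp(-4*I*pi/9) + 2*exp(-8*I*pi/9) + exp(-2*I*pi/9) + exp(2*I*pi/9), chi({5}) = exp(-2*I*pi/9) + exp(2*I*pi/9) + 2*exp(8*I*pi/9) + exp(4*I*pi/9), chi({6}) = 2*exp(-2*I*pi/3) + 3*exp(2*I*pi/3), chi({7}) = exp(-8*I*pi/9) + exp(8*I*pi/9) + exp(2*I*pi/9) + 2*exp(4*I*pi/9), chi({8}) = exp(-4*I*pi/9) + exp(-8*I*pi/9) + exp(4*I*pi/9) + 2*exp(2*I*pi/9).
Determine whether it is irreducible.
Not irreducible (reducible): <chi, chi> = 7 > 1.

Solution. <chi, chi> = (1/|G|) sum_C |C| * |chi(C)|^2 = (1/9)[1*|5|^2 + 1*|2*exp(-2*I*pi/9) + exp(-4*I*pi/9) + exp(8*I*pi/9) + exp(4*I*pi/9)|^2 + 1*|2*exp(-4*I*pi/9) + exp(-2*I*pi/9) + exp(-8*I*pi/9) + exp(8*I*pi/9)|^2 + 1*|3*exp(-2*I*pi/3) + 2*exp(2*I*pi/3)|^2 + 1*|exp(-4*I*pi/9) + 2*exp(-8*I*pi/9) + exp(-2*I*pi/9) + exp(2*I*pi/9)|^2 + 1*|exp(-2*I*pi/9) + exp(2*I*pi/9) + 2*exp(8*I*pi/9) + exp(4*I*pi/9)|^2 + 1*|2*exp(-2*I*pi/3) + 3*exp(2*I*pi/3)|^2 + 1*|exp(-8*I*pi/9) + exp(8*I*pi/9) + exp(2*I*pi/9) + 2*exp(4*I*pi/9)|^2 + 1*|exp(-4*I*pi/9) + exp(-8*I*pi/9) + exp(4*I*pi/9) + 2*exp(2*I*pi/9)|^2]
  = (1/9)[(25) + (7 + 3*exp(-2*I*pi/3) + 2*exp(-2*I*pi/9) + 3*exp(-8*I*pi/9) + exp(-4*I*pi/9) + exp(4*I*pi/9) + 3*exp(8*I*pi/9) + 2*exp(2*I*pi/9) + 3*exp(2*I*pi/3)) + (7 + 3*exp(-2*I*pi/3) + 2*exp(-4*I*pi/9) + 3*exp(-2*I*pi/9) + exp(-8*I*pi/9) + exp(8*I*pi/9) + 3*exp(2*I*pi/9) + 2*exp(4*I*pi/9) + 3*exp(2*I*pi/3)) + (7) + (7 + 3*exp(-4*I*pi/9) + 3*exp(-2*I*pi/3) + 2*exp(-8*I*pi/9) + exp(-2*I*pi/9) + exp(2*I*pi/9) + 2*exp(8*I*pi/9) + 3*exp(2*I*pi/3) + 3*exp(4*I*pi/9)) + (7 + 3*exp(-4*I*pi/9) + 3*exp(-2*I*pi/3) + 2*exp(-8*I*pi/9) + exp(-2*I*pi/9) + exp(2*I*pi/9) + 2*exp(8*I*pi/9) + 3*exp(2*I*pi/3) + 3*exp(4*I*pi/9)) + (7) + (7 + 3*exp(-2*I*pi/3) + 2*exp(-4*I*pi/9) + 3*exp(-2*I*pi/9) + exp(-8*I*pi/9) + exp(8*I*pi/9) + 3*exp(2*I*pi/9) + 2*exp(4*I*pi/9) + 3*exp(2*I*pi/3)) + (7 + 3*exp(-2*I*pi/3) + 2*exp(-2*I*pi/9) + 3*exp(-8*I*pi/9) + exp(-4*I*pi/9) + exp(4*I*pi/9) + 3*exp(8*I*pi/9) + 2*exp(2*I*pi/9) + 3*exp(2*I*pi/3))] = 63/9 = 7.
(Exp terms are combined using exp(i*s)*conj(exp(i*t)) = exp(i*(s-t)), and sums of them are collapsed using the identity that for every m > 1 the m distinct m-th roots of unity sum to 0, e.g. 1 + exp(2*I*pi/3) + exp(-2*I*pi/3) = 0.)
A character is irreducible iff <chi, chi> = 1, so this representation is reducible.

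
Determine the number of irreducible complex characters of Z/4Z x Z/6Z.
24

Derivation: The number of irreducible complex representations of a finite group equals its number of conjugacy classes. Z/4Z x Z/6Z is abelian of order 24, so every element is its own conjugacy class: 24 classes, so Z/4Z x Z/6Z (order 24) has exactly 24 irreducible complex representations.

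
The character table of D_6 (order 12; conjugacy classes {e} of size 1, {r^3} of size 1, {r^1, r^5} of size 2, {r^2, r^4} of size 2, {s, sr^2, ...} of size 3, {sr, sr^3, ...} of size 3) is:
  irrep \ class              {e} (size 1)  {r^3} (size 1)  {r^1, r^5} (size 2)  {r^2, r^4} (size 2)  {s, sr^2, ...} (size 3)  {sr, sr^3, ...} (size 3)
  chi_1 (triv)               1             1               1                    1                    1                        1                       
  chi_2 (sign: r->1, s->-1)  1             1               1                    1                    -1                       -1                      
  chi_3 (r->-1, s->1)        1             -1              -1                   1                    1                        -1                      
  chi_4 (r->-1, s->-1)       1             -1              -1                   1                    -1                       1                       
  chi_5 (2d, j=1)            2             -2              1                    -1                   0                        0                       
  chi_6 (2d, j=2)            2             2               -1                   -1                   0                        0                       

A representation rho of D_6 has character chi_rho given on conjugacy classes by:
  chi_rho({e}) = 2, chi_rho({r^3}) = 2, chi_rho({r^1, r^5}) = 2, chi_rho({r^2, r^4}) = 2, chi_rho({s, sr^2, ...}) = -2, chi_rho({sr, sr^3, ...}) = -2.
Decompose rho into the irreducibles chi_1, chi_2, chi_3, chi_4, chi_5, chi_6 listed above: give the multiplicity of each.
Multiplicities: chi_1: 0, chi_2: 2, chi_3: 0, chi_4: 0, chi_5: 0, chi_6: 0.

Use <chi_rho, chi> = (1/|G|) sum_C |C| * chi_rho(C) * conj(chi(C)) with |G| = 12 for each irreducible chi in the table:
  <chi_rho, chi_1> = (1/12)[1*(2)*conj(1) + 1*(2)*conj(1) + 2*(2)*conj(1) + 2*(2)*conj(1) + 3*(-2)*conj(1) + 3*(-2)*conj(1)]
      = (1/12)[(2) + (2) + (4) + (4) + (-6) + (-6)] = 0/12 = 0
  <chi_rho, chi_2> = (1/12)[1*(2)*conj(1) + 1*(2)*conj(1) + 2*(2)*conj(1) + 2*(2)*conj(1) + 3*(-2)*conj(-1) + 3*(-2)*conj(-1)]
      = (1/12)[(2) + (2) + (4) + (4) + (6) + (6)] = 24/12 = 2
  <chi_rho, chi_3> = (1/12)[1*(2)*conj(1) + 1*(2)*conj(-1) + 2*(2)*conj(-1) + 2*(2)*conj(1) + 3*(-2)*conj(1) + 3*(-2)*conj(-1)]
      = (1/12)[(2) + (-2) + (-4) + (4) + (-6) + (6)] = 0/12 = 0
  <chi_rho, chi_4> = (1/12)[1*(2)*conj(1) + 1*(2)*conj(-1) + 2*(2)*conj(-1) + 2*(2)*conj(1) + 3*(-2)*conj(-1) + 3*(-2)*conj(1)]
      = (1/12)[(2) + (-2) + (-4) + (4) + (6) + (-6)] = 0/12 = 0
  <chi_rho, chi_5> = (1/12)[1*(2)*conj(2) + 1*(2)*conj(-2) + 2*(2)*conj(1) + 2*(2)*conj(-1) + 3*(-2)*conj(0) + 3*(-2)*conj(0)]
      = (1/12)[(4) + (-4) + (4) + (-4) + (0) + (0)] = 0/12 = 0
  <chi_rho, chi_6> = (1/12)[1*(2)*conj(2) + 1*(2)*conj(2) + 2*(2)*conj(-1) + 2*(2)*conj(-1) + 3*(-2)*conj(0) + 3*(-2)*conj(0)]
      = (1/12)[(4) + (4) + (-4) + (-4) + (0) + (0)] = 0/12 = 0
Dimension check: dim(rho) = sum (mult * dim) = 0*1 + 2*1 + 0*1 + 0*1 + 0*2 + 0*2 = 2 = chi_rho(e) = 2.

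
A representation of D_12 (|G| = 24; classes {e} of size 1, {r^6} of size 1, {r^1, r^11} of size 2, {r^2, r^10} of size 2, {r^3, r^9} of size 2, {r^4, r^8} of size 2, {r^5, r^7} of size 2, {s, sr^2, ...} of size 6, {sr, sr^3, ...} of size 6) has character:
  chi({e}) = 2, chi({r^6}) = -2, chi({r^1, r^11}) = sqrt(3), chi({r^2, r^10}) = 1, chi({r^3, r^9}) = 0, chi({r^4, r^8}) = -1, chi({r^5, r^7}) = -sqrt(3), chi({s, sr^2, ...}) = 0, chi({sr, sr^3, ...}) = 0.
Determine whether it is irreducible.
Irreducible: <chi, chi> = 1.

Explanation: <chi, chi> = (1/|G|) sum_C |C| * |chi(C)|^2 = (1/24)[1*|2|^2 + 1*|-2|^2 + 2*|sqrt(3)|^2 + 2*|1|^2 + 2*|0|^2 + 2*|-1|^2 + 2*|-sqrt(3)|^2 + 6*|0|^2 + 6*|0|^2]
  = (1/24)[(4) + (4) + (6) + (2) + (0) + (2) + (6) + (0) + (0)] = 24/24 = 1.
A character is irreducible iff <chi, chi> = 1, so this representation is irreducible.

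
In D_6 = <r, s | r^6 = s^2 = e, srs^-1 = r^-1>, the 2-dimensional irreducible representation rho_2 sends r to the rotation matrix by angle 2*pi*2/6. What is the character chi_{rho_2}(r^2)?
chi_{rho_2}(r^2) = 2*cos(2*pi*2*2/6) = -1

Solution. rho_2(r^2) is rotation by angle 2*pi*2*2/6, whose trace is 2*cos(2*pi*2*2/6) = -1.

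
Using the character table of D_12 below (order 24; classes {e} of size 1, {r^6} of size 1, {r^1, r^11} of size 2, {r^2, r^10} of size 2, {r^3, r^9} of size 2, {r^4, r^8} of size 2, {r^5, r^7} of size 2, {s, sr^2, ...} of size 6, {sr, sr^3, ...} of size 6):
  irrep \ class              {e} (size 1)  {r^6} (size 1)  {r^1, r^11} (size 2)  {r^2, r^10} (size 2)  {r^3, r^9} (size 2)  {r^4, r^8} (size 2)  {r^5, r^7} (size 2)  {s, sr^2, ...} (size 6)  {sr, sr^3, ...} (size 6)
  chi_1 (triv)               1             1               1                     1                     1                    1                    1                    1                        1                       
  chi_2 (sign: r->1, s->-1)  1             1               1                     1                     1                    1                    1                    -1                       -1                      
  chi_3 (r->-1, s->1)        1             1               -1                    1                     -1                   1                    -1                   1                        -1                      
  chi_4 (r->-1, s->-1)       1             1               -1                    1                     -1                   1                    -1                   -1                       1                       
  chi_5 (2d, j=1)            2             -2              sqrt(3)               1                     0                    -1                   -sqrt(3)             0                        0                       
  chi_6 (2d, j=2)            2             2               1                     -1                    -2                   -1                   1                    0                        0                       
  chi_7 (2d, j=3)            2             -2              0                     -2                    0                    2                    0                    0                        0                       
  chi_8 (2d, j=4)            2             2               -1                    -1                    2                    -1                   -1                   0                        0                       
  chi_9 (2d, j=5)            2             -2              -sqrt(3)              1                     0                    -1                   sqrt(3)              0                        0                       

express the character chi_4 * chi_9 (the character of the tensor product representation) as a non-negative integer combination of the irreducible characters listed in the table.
chi_4 tensor chi_9 = chi_5 (all other irreducibles have multiplicity 0).

Reasoning: The character of a tensor product is the pointwise product (chi_4 * chi_9)(C) = chi_4(C) * chi_9(C):
  {e}: (1)*(2), {r^6}: (1)*(-2), {r^1, r^11}: (-1)*(-sqrt(3)), {r^2, r^10}: (1)*(1), {r^3, r^9}: (-1)*(0), {r^4, r^8}: (1)*(-1), {r^5, r^7}: (-1)*(sqrt(3)), {s, sr^2, ...}: (-1)*(0), {sr, sr^3, ...}: (1)*(0)
so (chi_4 * chi_9) takes values
  {e} -> 2, {r^6} -> -2, {r^1, r^11} -> sqrt(3), {r^2, r^10} -> 1, {r^3, r^9} -> 0, {r^4, r^8} -> -1, {r^5, r^7} -> -sqrt(3), {s, sr^2, ...} -> 0, {sr, sr^3, ...} -> 0.
Now take the inner product of this character with each irreducible chi from the table, <chi_4*chi_9, chi> = (1/24) sum_C |C| (chi_4*chi_9)(C) conj(chi(C)):
  <chi_4*chi_9, chi_1> = (1/24)[1*(2)*conj(1) + 1*(-2)*conj(1) + 2*(sqrt(3))*conj(1) + 2*(1)*conj(1) + 2*(0)*conj(1) + 2*(-1)*conj(1) + 2*(-sqrt(3))*conj(1) + 6*(0)*conj(1) + 6*(0)*conj(1)]
      = (1/24)[(2) + (-2) + (2*sqrt(3)) + (2) + (0) + (-2) + (-2*sqrt(3)) + (0) + (0)] = 0/24 = 0
  <chi_4*chi_9, chi_2> = (1/24)[1*(2)*conj(1) + 1*(-2)*conj(1) + 2*(sqrt(3))*conj(1) + 2*(1)*conj(1) + 2*(0)*conj(1) + 2*(-1)*conj(1) + 2*(-sqrt(3))*conj(1) + 6*(0)*conj(-1) + 6*(0)*conj(-1)]
      = (1/24)[(2) + (-2) + (2*sqrt(3)) + (2) + (0) + (-2) + (-2*sqrt(3)) + (0) + (0)] = 0/24 = 0
  <chi_4*chi_9, chi_3> = (1/24)[1*(2)*conj(1) + 1*(-2)*conj(1) + 2*(sqrt(3))*conj(-1) + 2*(1)*conj(1) + 2*(0)*conj(-1) + 2*(-1)*conj(1) + 2*(-sqrt(3))*conj(-1) + 6*(0)*conj(1) + 6*(0)*conj(-1)]
      = (1/24)[(2) + (-2) + (-2*sqrt(3)) + (2) + (0) + (-2) + (2*sqrt(3)) + (0) + (0)] = 0/24 = 0
  <chi_4*chi_9, chi_4> = (1/24)[1*(2)*conj(1) + 1*(-2)*conj(1) + 2*(sqrt(3))*conj(-1) + 2*(1)*conj(1) + 2*(0)*conj(-1) + 2*(-1)*conj(1) + 2*(-sqrt(3))*conj(-1) + 6*(0)*conj(-1) + 6*(0)*conj(1)]
      = (1/24)[(2) + (-2) + (-2*sqrt(3)) + (2) + (0) + (-2) + (2*sqrt(3)) + (0) + (0)] = 0/24 = 0
  <chi_4*chi_9, chi_5> = (1/24)[1*(2)*conj(2) + 1*(-2)*conj(-2) + 2*(sqrt(3))*conj(sqrt(3)) + 2*(1)*conj(1) + 2*(0)*conj(0) + 2*(-1)*conj(-1) + 2*(-sqrt(3))*conj(-sqrt(3)) + 6*(0)*conj(0) + 6*(0)*conj(0)]
      = (1/24)[(4) + (4) + (6) + (2) + (0) + (2) + (6) + (0) + (0)] = 24/24 = 1
  <chi_4*chi_9, chi_6> = (1/24)[1*(2)*conj(2) + 1*(-2)*conj(2) + 2*(sqrt(3))*conj(1) + 2*(1)*conj(-1) + 2*(0)*conj(-2) + 2*(-1)*conj(-1) + 2*(-sqrt(3))*conj(1) + 6*(0)*conj(0) + 6*(0)*conj(0)]
      = (1/24)[(4) + (-4) + (2*sqrt(3)) + (-2) + (0) + (2) + (-2*sqrt(3)) + (0) + (0)] = 0/24 = 0
  <chi_4*chi_9, chi_7> = (1/24)[1*(2)*conj(2) + 1*(-2)*conj(-2) + 2*(sqrt(3))*conj(0) + 2*(1)*conj(-2) + 2*(0)*conj(0) + 2*(-1)*conj(2) + 2*(-sqrt(3))*conj(0) + 6*(0)*conj(0) + 6*(0)*conj(0)]
      = (1/24)[(4) + (4) + (0) + (-4) + (0) + (-4) + (0) + (0) + (0)] = 0/24 = 0
  <chi_4*chi_9, chi_8> = (1/24)[1*(2)*conj(2) + 1*(-2)*conj(2) + 2*(sqrt(3))*conj(-1) + 2*(1)*conj(-1) + 2*(0)*conj(2) + 2*(-1)*conj(-1) + 2*(-sqrt(3))*conj(-1) + 6*(0)*conj(0) + 6*(0)*conj(0)]
      = (1/24)[(4) + (-4) + (-2*sqrt(3)) + (-2) + (0) + (2) + (2*sqrt(3)) + (0) + (0)] = 0/24 = 0
  <chi_4*chi_9, chi_9> = (1/24)[1*(2)*conj(2) + 1*(-2)*conj(-2) + 2*(sqrt(3))*conj(-sqrt(3)) + 2*(1)*conj(1) + 2*(0)*conj(0) + 2*(-1)*conj(-1) + 2*(-sqrt(3))*conj(sqrt(3)) + 6*(0)*conj(0) + 6*(0)*conj(0)]
      = (1/24)[(4) + (4) + (-6) + (2) + (0) + (2) + (-6) + (0) + (0)] = 0/24 = 0
Hence the multiplicities are chi_5: 1. Dimension check: dim(chi_4)*dim(chi_9) = 1*2 = 2 and sum (mult * dim) = 1*2 = 2.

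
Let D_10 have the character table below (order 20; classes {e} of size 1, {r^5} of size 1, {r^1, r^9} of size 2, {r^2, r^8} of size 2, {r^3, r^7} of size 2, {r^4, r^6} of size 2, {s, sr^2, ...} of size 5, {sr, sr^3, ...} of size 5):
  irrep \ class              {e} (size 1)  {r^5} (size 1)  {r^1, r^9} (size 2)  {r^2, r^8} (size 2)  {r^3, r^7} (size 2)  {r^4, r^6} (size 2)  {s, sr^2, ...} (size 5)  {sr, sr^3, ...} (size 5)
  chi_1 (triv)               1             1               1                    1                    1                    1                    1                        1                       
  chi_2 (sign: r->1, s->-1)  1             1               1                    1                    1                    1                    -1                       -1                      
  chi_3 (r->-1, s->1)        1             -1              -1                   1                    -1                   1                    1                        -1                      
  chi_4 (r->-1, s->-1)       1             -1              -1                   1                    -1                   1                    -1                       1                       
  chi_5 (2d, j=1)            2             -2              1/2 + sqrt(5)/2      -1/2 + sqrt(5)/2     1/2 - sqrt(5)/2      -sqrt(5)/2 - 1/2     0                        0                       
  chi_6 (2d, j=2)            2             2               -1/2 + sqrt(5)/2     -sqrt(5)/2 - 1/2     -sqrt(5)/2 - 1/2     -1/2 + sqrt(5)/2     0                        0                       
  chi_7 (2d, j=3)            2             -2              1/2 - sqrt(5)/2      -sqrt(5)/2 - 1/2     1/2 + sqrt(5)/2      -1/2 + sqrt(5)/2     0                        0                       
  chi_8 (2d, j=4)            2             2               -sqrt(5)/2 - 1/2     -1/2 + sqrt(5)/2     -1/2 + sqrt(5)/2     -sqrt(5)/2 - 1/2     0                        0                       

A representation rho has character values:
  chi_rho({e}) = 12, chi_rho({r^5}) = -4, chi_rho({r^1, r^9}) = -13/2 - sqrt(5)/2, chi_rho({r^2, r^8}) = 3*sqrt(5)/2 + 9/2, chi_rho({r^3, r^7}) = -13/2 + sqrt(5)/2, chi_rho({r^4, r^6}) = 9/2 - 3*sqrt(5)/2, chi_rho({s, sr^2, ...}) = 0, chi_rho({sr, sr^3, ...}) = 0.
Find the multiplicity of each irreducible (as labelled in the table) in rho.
Multiplicities: chi_1: 0, chi_2: 0, chi_3: 3, chi_4: 3, chi_5: 1, chi_6: 0, chi_7: 0, chi_8: 2.

Explanation: Use <chi_rho, chi> = (1/|G|) sum_C |C| * chi_rho(C) * conj(chi(C)) with |G| = 20 for each irreducible chi in the table:
  <chi_rho, chi_1> = (1/20)[1*(12)*conj(1) + 1*(-4)*conj(1) + 2*(-13/2 - sqrt(5)/2)*conj(1) + 2*(3*sqrt(5)/2 + 9/2)*conj(1) + 2*(-13/2 + sqrt(5)/2)*conj(1) + 2*(9/2 - 3*sqrt(5)/2)*conj(1) + 5*(0)*conj(1) + 5*(0)*conj(1)]
      = (1/20)[(12) + (-4) + (-13 - sqrt(5)) + (3*sqrt(5) + 9) + (-13 + sqrt(5)) + (9 - 3*sqrt(5)) + (0) + (0)] = 0/20 = 0
  <chi_rho, chi_2> = (1/20)[1*(12)*conj(1) + 1*(-4)*conj(1) + 2*(-13/2 - sqrt(5)/2)*conj(1) + 2*(3*sqrt(5)/2 + 9/2)*conj(1) + 2*(-13/2 + sqrt(5)/2)*conj(1) + 2*(9/2 - 3*sqrt(5)/2)*conj(1) + 5*(0)*conj(-1) + 5*(0)*conj(-1)]
      = (1/20)[(12) + (-4) + (-13 - sqrt(5)) + (3*sqrt(5) + 9) + (-13 + sqrt(5)) + (9 - 3*sqrt(5)) + (0) + (0)] = 0/20 = 0
  <chi_rho, chi_3> = (1/20)[1*(12)*conj(1) + 1*(-4)*conj(-1) + 2*(-13/2 - sqrt(5)/2)*conj(-1) + 2*(3*sqrt(5)/2 + 9/2)*conj(1) + 2*(-13/2 + sqrt(5)/2)*conj(-1) + 2*(9/2 - 3*sqrt(5)/2)*conj(1) + 5*(0)*conj(1) + 5*(0)*conj(-1)]
      = (1/20)[(12) + (4) + (sqrt(5) + 13) + (3*sqrt(5) + 9) + (13 - sqrt(5)) + (9 - 3*sqrt(5)) + (0) + (0)] = 60/20 = 3
  <chi_rho, chi_4> = (1/20)[1*(12)*conj(1) + 1*(-4)*conj(-1) + 2*(-13/2 - sqrt(5)/2)*conj(-1) + 2*(3*sqrt(5)/2 + 9/2)*conj(1) + 2*(-13/2 + sqrt(5)/2)*conj(-1) + 2*(9/2 - 3*sqrt(5)/2)*conj(1) + 5*(0)*conj(-1) + 5*(0)*conj(1)]
      = (1/20)[(12) + (4) + (sqrt(5) + 13) + (3*sqrt(5) + 9) + (13 - sqrt(5)) + (9 - 3*sqrt(5)) + (0) + (0)] = 60/20 = 3
  <chi_rho, chi_5> = (1/20)[1*(12)*conj(2) + 1*(-4)*conj(-2) + 2*(-13/2 - sqrt(5)/2)*conj(1/2 + sqrt(5)/2) + 2*(3*sqrt(5)/2 + 9/2)*conj(-1/2 + sqrt(5)/2) + 2*(-13/2 + sqrt(5)/2)*conj(1/2 - sqrt(5)/2) + 2*(9/2 - 3*sqrt(5)/2)*conj(-sqrt(5)/2 - 1/2) + 5*(0)*conj(0) + 5*(0)*conj(0)]
      = (1/20)[(24) + (8) + (-7*sqrt(5) - 9) + (3 + 3*sqrt(5)) + (-9 + 7*sqrt(5)) + (3 - 3*sqrt(5)) + (0) + (0)] = 20/20 = 1
  <chi_rho, chi_6> = (1/20)[1*(12)*conj(2) + 1*(-4)*conj(2) + 2*(-13/2 - sqrt(5)/2)*conj(-1/2 + sqrt(5)/2) + 2*(3*sqrt(5)/2 + 9/2)*conj(-sqrt(5)/2 - 1/2) + 2*(-13/2 + sqrt(5)/2)*conj(-sqrt(5)/2 - 1/2) + 2*(9/2 - 3*sqrt(5)/2)*conj(-1/2 + sqrt(5)/2) + 5*(0)*conj(0) + 5*(0)*conj(0)]
      = (1/20)[(24) + (-8) + (4 - 6*sqrt(5)) + (-6*sqrt(5) - 12) + (4 + 6*sqrt(5)) + (-12 + 6*sqrt(5)) + (0) + (0)] = 0/20 = 0
  <chi_rho, chi_7> = (1/20)[1*(12)*conj(2) + 1*(-4)*conj(-2) + 2*(-13/2 - sqrt(5)/2)*conj(1/2 - sqrt(5)/2) + 2*(3*sqrt(5)/2 + 9/2)*conj(-sqrt(5)/2 - 1/2) + 2*(-13/2 + sqrt(5)/2)*conj(1/2 + sqrt(5)/2) + 2*(9/2 - 3*sqrt(5)/2)*conj(-1/2 + sqrt(5)/2) + 5*(0)*conj(0) + 5*(0)*conj(0)]
      = (1/20)[(24) + (8) + (-4 + 6*sqrt(5)) + (-6*sqrt(5) - 12) + (-6*sqrt(5) - 4) + (-12 + 6*sqrt(5)) + (0) + (0)] = 0/20 = 0
  <chi_rho, chi_8> = (1/20)[1*(12)*conj(2) + 1*(-4)*conj(2) + 2*(-13/2 - sqrt(5)/2)*conj(-sqrt(5)/2 - 1/2) + 2*(3*sqrt(5)/2 + 9/2)*conj(-1/2 + sqrt(5)/2) + 2*(-13/2 + sqrt(5)/2)*conj(-1/2 + sqrt(5)/2) + 2*(9/2 - 3*sqrt(5)/2)*conj(-sqrt(5)/2 - 1/2) + 5*(0)*conj(0) + 5*(0)*conj(0)]
      = (1/20)[(24) + (-8) + (9 + 7*sqrt(5)) + (3 + 3*sqrt(5)) + (9 - 7*sqrt(5)) + (3 - 3*sqrt(5)) + (0) + (0)] = 40/20 = 2
Dimension check: dim(rho) = sum (mult * dim) = 0*1 + 0*1 + 3*1 + 3*1 + 1*2 + 0*2 + 0*2 + 2*2 = 12 = chi_rho(e) = 12.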